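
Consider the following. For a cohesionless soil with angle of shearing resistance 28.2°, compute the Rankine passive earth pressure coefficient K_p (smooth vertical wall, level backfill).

2.79

K_p = (1 + sin φ)/(1 − sin φ) = tan²(45° + 28.2°/2) = 2.792.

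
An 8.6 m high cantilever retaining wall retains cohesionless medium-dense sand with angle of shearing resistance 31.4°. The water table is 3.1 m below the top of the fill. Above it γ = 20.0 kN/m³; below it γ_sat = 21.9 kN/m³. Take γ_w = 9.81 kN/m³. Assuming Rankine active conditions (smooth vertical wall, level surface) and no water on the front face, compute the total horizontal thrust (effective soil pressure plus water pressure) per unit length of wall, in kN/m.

344 kN/m

K_a = tan²(45° − φ/2) = 0.3149.
γ' = 21.9 − 9.81 = 12.09 kN/m³. Depth below WT = 5.5 m.
σ'_h at WT = K_a γ d_w = 19.52 kPa; at base = 19.52 + K_a γ' × 5.5 = 40.47 kPa.
P₁ (0–3.1 m) = ½×19.52×3.1 = 30.26. P₂ (3.1–8.6 m) = ½(19.52+40.47)×5.5 = 165.0.
P_w = ½ γ_w h₂² = 0.5×9.81×5.5² = 148.4. Total = 30.26+165.0+148.4 = 343.6 kN/m.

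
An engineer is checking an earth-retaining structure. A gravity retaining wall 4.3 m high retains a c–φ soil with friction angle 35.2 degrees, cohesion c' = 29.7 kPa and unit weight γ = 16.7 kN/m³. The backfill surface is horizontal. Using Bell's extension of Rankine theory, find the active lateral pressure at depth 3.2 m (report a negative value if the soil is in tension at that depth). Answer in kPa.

K_a = (1 − sin φ)/(1 + sin φ) = 0.2687.
σ_a = K_a γ z − 2c√K_a = 0.2687×16.7×3.2 − 2×29.7×0.5184 = -16.43 kPa.

-16.4 kPa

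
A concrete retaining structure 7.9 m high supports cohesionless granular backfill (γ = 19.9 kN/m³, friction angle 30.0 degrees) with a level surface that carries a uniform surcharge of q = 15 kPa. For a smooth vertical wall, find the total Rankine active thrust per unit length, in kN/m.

246 kN/m

K_a = tan²(45° − φ/2) = 0.3333.
Soil triangle: ½ K_a γ H² = 0.5×0.3333×19.9×7.9² = 207.0 kN/m.
Surcharge rectangle: K_a q H = 0.3333×15×7.9 = 39.50 kN/m.
Total = 207.0 + 39.50 = 246.5 kN/m.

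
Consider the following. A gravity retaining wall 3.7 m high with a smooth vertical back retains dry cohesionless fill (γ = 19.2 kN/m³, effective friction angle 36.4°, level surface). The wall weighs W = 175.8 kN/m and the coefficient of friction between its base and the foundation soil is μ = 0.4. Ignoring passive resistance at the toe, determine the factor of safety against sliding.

K_a = tan²(45° − 36.4°/2) = 0.2552.
P_a = ½K_aγH² = 0.5×0.2552×19.2×3.7² = 33.53 kN/m, acting at H/3 = 1.233 m above the base.
FS_sliding = μW / P_a = 0.4×175.8 / 33.53 = 2.097.

2.10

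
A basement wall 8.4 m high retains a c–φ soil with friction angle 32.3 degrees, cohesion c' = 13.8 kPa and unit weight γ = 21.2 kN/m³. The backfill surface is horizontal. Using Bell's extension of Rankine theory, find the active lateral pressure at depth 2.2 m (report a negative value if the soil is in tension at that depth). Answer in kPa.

-1.05 kPa

K_a = (1 − sin φ)/(1 + sin φ) = 0.3035.
σ_a = K_a γ z − 2c√K_a = 0.3035×21.2×2.2 − 2×13.8×0.5509 = -1.050 kPa.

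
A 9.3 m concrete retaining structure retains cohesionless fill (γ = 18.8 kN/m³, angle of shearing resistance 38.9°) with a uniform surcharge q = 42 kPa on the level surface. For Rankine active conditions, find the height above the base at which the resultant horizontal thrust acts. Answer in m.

K_a = 0.2285.
Triangular part P₁ = ½K_aγH² = 185.8 at H/3 = 3.100 m; rectangular part P₂ = K_a q H = 89.26 at H/2 = 4.650 m.
ȳ = (P₁·3.100 + P₂·4.650)/(P₁+P₂) = 3.603 m.

3.60 m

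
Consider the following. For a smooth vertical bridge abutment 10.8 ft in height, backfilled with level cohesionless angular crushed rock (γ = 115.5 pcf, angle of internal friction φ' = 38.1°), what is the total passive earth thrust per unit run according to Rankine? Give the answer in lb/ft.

28400 lb/ft

K_p = tan²(45° + φ/2) = 4.222.
P_p = ½ K_p γ H² = 0.5 × 4.222 × 115.5 × 10.8² = 28440 lb/ft.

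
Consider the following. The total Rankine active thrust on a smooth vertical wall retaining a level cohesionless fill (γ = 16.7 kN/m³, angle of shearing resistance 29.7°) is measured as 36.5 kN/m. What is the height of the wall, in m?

3.60 m

K_a = 0.3374. P_a = ½ K_a γ H² ⇒ H = √(2P_a/(K_a γ)).
H = √(2×36.5/(0.3374×16.7)) = 3.599 m.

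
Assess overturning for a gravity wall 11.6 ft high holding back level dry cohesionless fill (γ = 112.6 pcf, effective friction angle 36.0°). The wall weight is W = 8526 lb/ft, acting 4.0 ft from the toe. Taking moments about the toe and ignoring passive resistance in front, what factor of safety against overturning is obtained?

4.48

K_a = tan²(45° − 36.0°/2) = 0.2596.
P_a = ½K_aγH² = 0.5×0.2596×112.6×11.6² = 1967 lb/ft, acting at H/3 = 3.867 ft above the base.
Overturning moment M_o = P_a × H/3 = 1967 × 3.867 = 7605.
Resisting moment M_r = W × 4.0 = 8526 × 4.0 = 34100.
FS_overturning = M_r/M_o = 34100/7605 = 4.484.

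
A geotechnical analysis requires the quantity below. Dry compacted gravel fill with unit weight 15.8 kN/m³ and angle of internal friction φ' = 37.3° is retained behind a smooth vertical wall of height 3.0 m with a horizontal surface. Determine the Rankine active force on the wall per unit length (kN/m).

K_a = tan²(45° − φ/2) = 0.2453.
P_a = ½ K_a γ H² = 0.5 × 0.2453 × 15.8 × 3.0² = 17.44 kN/m.

17.4 kN/m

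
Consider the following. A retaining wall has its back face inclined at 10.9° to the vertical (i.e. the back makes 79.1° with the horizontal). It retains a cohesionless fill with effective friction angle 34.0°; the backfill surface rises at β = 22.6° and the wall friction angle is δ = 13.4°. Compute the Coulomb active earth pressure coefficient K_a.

0.489

K_a = sin²(α+φ) / [sin²α · sin(α−δ) · (1 + √{sin(φ+δ)sin(φ−β) / (sin(α−δ)sin(α+β))})²].
With α = 79.1°, φ = 34.0°, δ = 13.4°, β = 22.6°: K_a = 0.4886.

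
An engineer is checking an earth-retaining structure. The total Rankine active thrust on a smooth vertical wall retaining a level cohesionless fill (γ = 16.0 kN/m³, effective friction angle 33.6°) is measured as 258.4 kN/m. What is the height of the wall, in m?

K_a = 0.2875. P_a = ½ K_a γ H² ⇒ H = √(2P_a/(K_a γ)).
H = √(2×258.4/(0.2875×16.0)) = 10.60 m.

10.6 m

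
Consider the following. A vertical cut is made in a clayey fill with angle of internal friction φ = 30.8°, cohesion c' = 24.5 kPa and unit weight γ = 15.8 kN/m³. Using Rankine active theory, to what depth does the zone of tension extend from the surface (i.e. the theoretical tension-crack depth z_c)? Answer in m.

K_a = tan²(45° − 30.8°/2) = 0.3227; √K_a = 0.5681.
The active pressure is zero where K_a γ z = 2c√K_a, so z_c = 2c/(γ√K_a) = 2×24.5/(15.8×0.5681) = 5.459 m.

5.46 m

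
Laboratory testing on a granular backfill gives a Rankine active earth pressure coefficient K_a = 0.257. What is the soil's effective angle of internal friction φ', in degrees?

K_a = tan²(45° − φ/2) ⇒ 45° − φ/2 = arctan(√0.257) = 26.88°.
φ = 2(45° − 26.88°) = 36.23°.

36.2°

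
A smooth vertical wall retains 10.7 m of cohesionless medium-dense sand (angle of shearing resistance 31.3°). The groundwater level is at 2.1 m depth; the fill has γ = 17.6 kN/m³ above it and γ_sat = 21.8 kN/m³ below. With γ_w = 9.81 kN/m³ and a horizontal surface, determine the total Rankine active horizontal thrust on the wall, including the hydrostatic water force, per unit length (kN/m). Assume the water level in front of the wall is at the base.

616 kN/m

K_a = tan²(45° − φ/2) = 0.3162.
γ' = 21.8 − 9.81 = 11.99 kN/m³. Depth below WT = 8.6 m.
σ'_h at WT = K_a γ d_w = 11.69 kPa; at base = 11.69 + K_a γ' × 8.6 = 44.29 kPa.
P₁ (0–2.1 m) = ½×11.69×2.1 = 12.27. P₂ (2.1–10.7 m) = ½(11.69+44.29)×8.6 = 240.7.
P_w = ½ γ_w h₂² = 0.5×9.81×8.6² = 362.8. Total = 12.27+240.7+362.8 = 615.8 kN/m.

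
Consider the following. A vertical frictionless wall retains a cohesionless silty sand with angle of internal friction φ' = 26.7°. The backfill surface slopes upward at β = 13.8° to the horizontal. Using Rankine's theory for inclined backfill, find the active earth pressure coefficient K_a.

K_a = cos β · (cos β − √(cos²β − cos²φ)) / (cos β + √(cos²β − cos²φ)).
cos β = 0.9711, cos φ = 0.8934, √(cos²β − cos²φ) = 0.3808.
K_a = 0.9711 × (0.9711 − 0.3808)/(0.9711 + 0.3808) = 0.4241.

0.424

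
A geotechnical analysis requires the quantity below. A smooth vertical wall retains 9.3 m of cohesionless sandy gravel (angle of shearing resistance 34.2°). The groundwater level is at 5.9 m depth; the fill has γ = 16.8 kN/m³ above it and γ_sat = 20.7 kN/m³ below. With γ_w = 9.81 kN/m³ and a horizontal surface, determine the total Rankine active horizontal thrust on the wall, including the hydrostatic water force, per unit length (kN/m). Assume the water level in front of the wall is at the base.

K_a = tan²(45° − φ/2) = 0.2803.
γ' = 20.7 − 9.81 = 10.89 kN/m³. Depth below WT = 3.4 m.
σ'_h at WT = K_a γ d_w = 27.79 kPa; at base = 27.79 + K_a γ' × 3.4 = 38.17 kPa.
P₁ (0–5.9 m) = ½×27.79×5.9 = 81.97. P₂ (5.9–9.3 m) = ½(27.79+38.17)×3.4 = 112.1.
P_w = ½ γ_w h₂² = 0.5×9.81×3.4² = 56.70. Total = 81.97+112.1+56.70 = 250.8 kN/m.

251 kN/m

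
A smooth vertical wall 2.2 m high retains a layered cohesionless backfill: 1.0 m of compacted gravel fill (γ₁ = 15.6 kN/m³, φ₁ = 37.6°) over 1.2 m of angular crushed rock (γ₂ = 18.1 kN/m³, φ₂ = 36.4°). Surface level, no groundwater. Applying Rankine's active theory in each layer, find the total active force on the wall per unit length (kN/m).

9.99 kN/m

K_a1 = tan²(45°−37.6°/2) = 0.2421; K_a2 = tan²(45°−36.4°/2) = 0.2552.
Layer 1: σ at base = K_a1 γ₁ h₁ = 3.777 kPa; P₁ = ½×3.777×1.0 = 1.889.
Layer 2: σ_v at top = γ₁h₁ = 15.60; σ_h top = K_a2×15.60 = 3.981; σ_h base = K_a2×(15.60+18.1×1.2) = 9.523.
P₂ = ½(3.981+9.523)×1.2 = 8.102. Total P_a = 1.889+8.102 = 9.990 kN/m.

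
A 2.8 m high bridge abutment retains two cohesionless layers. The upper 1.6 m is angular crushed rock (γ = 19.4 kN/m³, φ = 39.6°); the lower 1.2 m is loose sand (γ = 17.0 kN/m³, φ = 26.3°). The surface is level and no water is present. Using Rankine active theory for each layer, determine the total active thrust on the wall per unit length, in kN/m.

24.6 kN/m

K_a1 = tan²(45°−39.6°/2) = 0.2214; K_a2 = tan²(45°−26.3°/2) = 0.3859.
Layer 1: σ at base = K_a1 γ₁ h₁ = 6.873 kPa; P₁ = ½×6.873×1.6 = 5.499.
Layer 2: σ_v at top = γ₁h₁ = 31.04; σ_h top = K_a2×31.04 = 11.98; σ_h base = K_a2×(31.04+17.0×1.2) = 19.85.
P₂ = ½(11.98+19.85)×1.2 = 19.10. Total P_a = 5.499+19.10 = 24.60 kN/m.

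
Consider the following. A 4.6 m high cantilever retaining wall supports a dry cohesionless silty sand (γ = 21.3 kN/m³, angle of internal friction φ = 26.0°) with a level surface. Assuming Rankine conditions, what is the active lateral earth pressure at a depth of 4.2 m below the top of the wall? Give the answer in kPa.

K_a = (1 − sin φ)/(1 + sin φ) = 0.3905.
σ_h = K_a γ z = 0.3905 × 21.3 × 4.2 = 34.93 kPa.

34.9 kPa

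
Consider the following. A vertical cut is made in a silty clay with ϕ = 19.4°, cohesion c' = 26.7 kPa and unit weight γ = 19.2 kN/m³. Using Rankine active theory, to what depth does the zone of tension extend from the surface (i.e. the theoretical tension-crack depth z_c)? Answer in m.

K_a = tan²(45° − 19.4°/2) = 0.5013; √K_a = 0.7080.
The active pressure is zero where K_a γ z = 2c√K_a, so z_c = 2c/(γ√K_a) = 2×26.7/(19.2×0.7080) = 3.928 m.

3.93 m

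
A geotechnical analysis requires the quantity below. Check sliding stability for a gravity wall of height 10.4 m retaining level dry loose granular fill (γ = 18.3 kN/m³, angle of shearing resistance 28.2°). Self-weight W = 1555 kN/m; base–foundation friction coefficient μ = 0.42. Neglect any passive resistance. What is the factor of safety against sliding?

K_a = tan²(45° − 28.2°/2) = 0.3582.
P_a = ½K_aγH² = 0.5×0.3582×18.3×10.4² = 354.5 kN/m, acting at H/3 = 3.467 m above the base.
FS_sliding = μW / P_a = 0.42×1555 / 354.5 = 1.842.

1.84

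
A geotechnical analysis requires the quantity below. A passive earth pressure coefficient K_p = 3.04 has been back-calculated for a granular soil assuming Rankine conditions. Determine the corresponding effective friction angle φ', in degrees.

30.3°

K_p = (1+sin φ)/(1−sin φ) ⇒ sin φ = (K_p − 1)/(K_p + 1) = 0.5050.
φ = arcsin(0.5050) = 30.33°.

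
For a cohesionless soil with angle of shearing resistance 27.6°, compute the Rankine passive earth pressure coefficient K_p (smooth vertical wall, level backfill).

2.73

K_p = (1 + sin φ)/(1 − sin φ) = tan²(45° + 27.6°/2) = 2.726.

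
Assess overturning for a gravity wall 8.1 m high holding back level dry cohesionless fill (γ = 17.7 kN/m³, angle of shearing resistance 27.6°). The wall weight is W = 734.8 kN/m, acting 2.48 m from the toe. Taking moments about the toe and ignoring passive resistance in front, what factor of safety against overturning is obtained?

3.17

K_a = tan²(45° − 27.6°/2) = 0.3668.
P_a = ½K_aγH² = 0.5×0.3668×17.7×8.1² = 213.0 kN/m, acting at H/3 = 2.700 m above the base.
Overturning moment M_o = P_a × H/3 = 213.0 × 2.700 = 575.0.
Resisting moment M_r = W × 2.48 = 734.8 × 2.48 = 1822.
FS_overturning = M_r/M_o = 1822/575.0 = 3.169.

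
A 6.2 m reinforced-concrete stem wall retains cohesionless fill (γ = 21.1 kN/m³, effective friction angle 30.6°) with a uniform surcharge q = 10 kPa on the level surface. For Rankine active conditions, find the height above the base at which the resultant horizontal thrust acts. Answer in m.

2.20 m

K_a = 0.3253.
Triangular part P₁ = ½K_aγH² = 131.9 at H/3 = 2.067 m; rectangular part P₂ = K_a q H = 20.17 at H/2 = 3.100 m.
ȳ = (P₁·2.067 + P₂·3.100)/(P₁+P₂) = 2.204 m.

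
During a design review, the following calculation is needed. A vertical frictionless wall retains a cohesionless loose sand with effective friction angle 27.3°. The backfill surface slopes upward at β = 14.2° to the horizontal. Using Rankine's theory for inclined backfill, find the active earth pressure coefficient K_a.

0.416

K_a = cos β · (cos β − √(cos²β − cos²φ)) / (cos β + √(cos²β − cos²φ)).
cos β = 0.9694, cos φ = 0.8886, √(cos²β − cos²φ) = 0.3875.
K_a = 0.9694 × (0.9694 − 0.3875)/(0.9694 + 0.3875) = 0.4157.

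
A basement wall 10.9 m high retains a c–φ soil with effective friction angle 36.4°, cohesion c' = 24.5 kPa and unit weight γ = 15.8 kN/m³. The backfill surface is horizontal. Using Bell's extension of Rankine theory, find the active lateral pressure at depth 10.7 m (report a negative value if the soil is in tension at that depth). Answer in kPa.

K_a = (1 − sin φ)/(1 + sin φ) = 0.2552.
σ_a = K_a γ z − 2c√K_a = 0.2552×15.8×10.7 − 2×24.5×0.5051 = 18.39 kPa.

18.4 kPa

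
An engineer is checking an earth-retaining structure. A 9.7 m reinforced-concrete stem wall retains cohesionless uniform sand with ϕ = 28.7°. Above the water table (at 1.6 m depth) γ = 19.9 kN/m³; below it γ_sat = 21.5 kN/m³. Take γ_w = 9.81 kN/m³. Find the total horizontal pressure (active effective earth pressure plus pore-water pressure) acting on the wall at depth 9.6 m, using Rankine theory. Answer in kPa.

122 kPa

K_a = (1 − sin φ)/(1 + sin φ) = 0.3511.
γ' = 21.5 − 9.81 = 11.69 kN/m³.
Effective vertical stress at 9.6 m: σ'_v = 19.9×1.6 + 11.69×8.00 = 125.4 kPa.
σ'_h = K_a σ'_v = 0.3511 × 125.4 = 44.02 kPa; u = γ_w × 8.00 = 78.48 kPa.
Total σ_h = 44.02 + 78.48 = 122.5 kPa.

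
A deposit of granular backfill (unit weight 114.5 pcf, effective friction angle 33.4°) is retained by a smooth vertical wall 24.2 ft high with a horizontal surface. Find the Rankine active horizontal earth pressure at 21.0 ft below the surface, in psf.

697 psf

K_a = (1 − sin φ)/(1 + sin φ) = 0.2899.
σ_h = K_a γ z = 0.2899 × 114.5 × 21.0 = 697.1 psf.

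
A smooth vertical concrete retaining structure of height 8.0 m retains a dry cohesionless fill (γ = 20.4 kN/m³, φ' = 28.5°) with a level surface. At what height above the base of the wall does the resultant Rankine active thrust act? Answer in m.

2.67 m

K_a = 0.3540.
The pressure distribution is triangular, so the resultant acts at H/3 above the base = 8.0/3 = 2.667 m.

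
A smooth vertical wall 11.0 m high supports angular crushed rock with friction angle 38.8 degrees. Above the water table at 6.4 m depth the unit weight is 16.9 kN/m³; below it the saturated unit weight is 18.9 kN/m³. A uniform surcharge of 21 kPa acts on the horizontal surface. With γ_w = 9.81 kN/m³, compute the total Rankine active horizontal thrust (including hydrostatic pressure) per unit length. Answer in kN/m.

373 kN/m

K_a = tan²(45° − φ/2) = 0.2296.
γ' = 18.9 − 9.81 = 9.090 kN/m³. h₂ = H − d_w = 4.6 m.
σ'_h: at surface K_a·q = 4.821; at WT K_a(q+γd_w) = 29.65; at base K_a(q+γd_w+γ'h₂) = 39.25 kPa.
P₁ = ½(4.821+29.65)×6.4 = 110.3; P₂ = ½(29.65+39.25)×4.6 = 158.5; P_w = ½γ_w h₂² = 103.8.
Total = 110.3+158.5+103.8 = 372.6 kN/m.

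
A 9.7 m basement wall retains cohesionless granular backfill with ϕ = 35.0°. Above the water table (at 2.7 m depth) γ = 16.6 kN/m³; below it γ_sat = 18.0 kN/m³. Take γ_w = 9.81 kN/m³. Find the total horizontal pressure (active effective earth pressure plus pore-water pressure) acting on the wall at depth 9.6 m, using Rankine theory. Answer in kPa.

K_a = (1 − sin φ)/(1 + sin φ) = 0.2710.
γ' = 18.0 − 9.81 = 8.190 kN/m³.
Effective vertical stress at 9.6 m: σ'_v = 16.6×2.7 + 8.190×6.90 = 101.3 kPa.
σ'_h = K_a σ'_v = 0.2710 × 101.3 = 27.46 kPa; u = γ_w × 6.90 = 67.69 kPa.
Total σ_h = 27.46 + 67.69 = 95.15 kPa.

95.1 kPa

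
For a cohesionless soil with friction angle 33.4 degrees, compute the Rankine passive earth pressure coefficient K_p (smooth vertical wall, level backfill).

K_p = (1 + sin φ)/(1 − sin φ) = tan²(45° + 33.4°/2) = 3.449.

3.45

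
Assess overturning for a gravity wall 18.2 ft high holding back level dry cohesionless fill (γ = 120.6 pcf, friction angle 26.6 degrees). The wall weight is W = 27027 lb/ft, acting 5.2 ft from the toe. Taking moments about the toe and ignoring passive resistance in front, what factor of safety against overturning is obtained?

3.04

K_a = tan²(45° − 26.6°/2) = 0.3814.
P_a = ½K_aγH² = 0.5×0.3814×120.6×18.2² = 7619 lb/ft, acting at H/3 = 6.067 ft above the base.
Overturning moment M_o = P_a × H/3 = 7619 × 6.067 = 46220.
Resisting moment M_r = W × 5.2 = 27027 × 5.2 = 140500.
FS_overturning = M_r/M_o = 140500/46220 = 3.041.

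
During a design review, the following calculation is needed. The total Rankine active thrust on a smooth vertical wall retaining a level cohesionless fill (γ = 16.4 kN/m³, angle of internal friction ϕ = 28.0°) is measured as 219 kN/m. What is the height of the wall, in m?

8.60 m

K_a = 0.3610. P_a = ½ K_a γ H² ⇒ H = √(2P_a/(K_a γ)).
H = √(2×219/(0.3610×16.4)) = 8.601 m.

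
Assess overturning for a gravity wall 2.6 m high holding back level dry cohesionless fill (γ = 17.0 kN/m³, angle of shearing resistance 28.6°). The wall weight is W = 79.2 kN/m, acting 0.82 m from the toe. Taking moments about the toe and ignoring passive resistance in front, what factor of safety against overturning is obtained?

3.70

K_a = tan²(45° − 28.6°/2) = 0.3525.
P_a = ½K_aγH² = 0.5×0.3525×17.0×2.6² = 20.26 kN/m, acting at H/3 = 0.8667 m above the base.
Overturning moment M_o = P_a × H/3 = 20.26 × 0.8667 = 17.56.
Resisting moment M_r = W × 0.82 = 79.2 × 0.82 = 64.94.
FS_overturning = M_r/M_o = 64.94/17.56 = 3.699.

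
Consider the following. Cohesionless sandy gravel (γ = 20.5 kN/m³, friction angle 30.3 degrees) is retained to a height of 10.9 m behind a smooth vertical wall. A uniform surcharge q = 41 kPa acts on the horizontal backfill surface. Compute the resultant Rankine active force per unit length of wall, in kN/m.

548 kN/m

K_a = tan²(45° − φ/2) = 0.3293.
Soil triangle: ½ K_a γ H² = 0.5×0.3293×20.5×10.9² = 401.0 kN/m.
Surcharge rectangle: K_a q H = 0.3293×41×10.9 = 147.2 kN/m.
Total = 401.0 + 147.2 = 548.2 kN/m.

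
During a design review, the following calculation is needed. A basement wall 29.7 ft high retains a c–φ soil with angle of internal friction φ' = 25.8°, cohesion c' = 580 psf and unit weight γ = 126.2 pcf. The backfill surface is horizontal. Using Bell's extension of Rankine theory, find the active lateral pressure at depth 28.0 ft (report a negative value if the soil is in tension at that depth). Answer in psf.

K_a = (1 − sin φ)/(1 + sin φ) = 0.3935.
σ_a = K_a γ z − 2c√K_a = 0.3935×126.2×28.0 − 2×580×0.6273 = 662.8 psf.

663 psf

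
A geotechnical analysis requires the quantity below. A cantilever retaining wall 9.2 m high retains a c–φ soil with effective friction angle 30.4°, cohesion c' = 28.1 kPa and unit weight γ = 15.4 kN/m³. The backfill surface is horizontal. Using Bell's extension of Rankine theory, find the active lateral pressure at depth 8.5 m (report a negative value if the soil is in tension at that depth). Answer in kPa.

10.7 kPa

K_a = (1 − sin φ)/(1 + sin φ) = 0.3280.
σ_a = K_a γ z − 2c√K_a = 0.3280×15.4×8.5 − 2×28.1×0.5727 = 10.75 kPa.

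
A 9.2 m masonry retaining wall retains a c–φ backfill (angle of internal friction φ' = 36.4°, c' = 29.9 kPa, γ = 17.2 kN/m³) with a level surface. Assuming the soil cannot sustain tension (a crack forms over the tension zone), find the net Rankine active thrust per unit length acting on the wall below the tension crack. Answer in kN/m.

K_a = 0.2552; √K_a = 0.5051.
Tension-crack depth z_c = 2c/(γ√K_a) = 2×29.9/(17.2×0.5051) = 6.883 m.
σ_a at base = K_a γ H − 2c√K_a = 0.2552×17.2×9.2 − 2×29.9×0.5051 = 10.17 kPa.
P_a = ½ × 10.17 × (H − z_c) = 0.5×10.17×2.317 = 11.78 kN/m.

11.8 kN/m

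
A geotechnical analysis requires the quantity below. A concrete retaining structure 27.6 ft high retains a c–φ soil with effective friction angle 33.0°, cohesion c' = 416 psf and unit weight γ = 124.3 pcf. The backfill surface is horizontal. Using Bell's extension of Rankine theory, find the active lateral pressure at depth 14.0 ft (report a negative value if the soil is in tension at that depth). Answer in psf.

K_a = (1 − sin φ)/(1 + sin φ) = 0.2948.
σ_a = K_a γ z − 2c√K_a = 0.2948×124.3×14.0 − 2×416×0.5430 = 61.27 psf.

61.3 psf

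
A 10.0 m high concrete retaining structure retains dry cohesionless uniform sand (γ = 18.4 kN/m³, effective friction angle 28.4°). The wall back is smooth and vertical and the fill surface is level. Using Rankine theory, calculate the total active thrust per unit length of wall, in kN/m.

K_a = tan²(45° − φ/2) = 0.3554.
P_a = ½ K_a γ H² = 0.5 × 0.3554 × 18.4 × 10.0² = 326.9 kN/m.

327 kN/m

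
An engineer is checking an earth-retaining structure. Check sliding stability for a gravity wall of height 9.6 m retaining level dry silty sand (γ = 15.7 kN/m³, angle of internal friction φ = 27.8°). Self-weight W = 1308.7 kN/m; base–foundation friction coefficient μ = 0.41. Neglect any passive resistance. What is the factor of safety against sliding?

2.04

K_a = tan²(45° − 27.8°/2) = 0.3639.
P_a = ½K_aγH² = 0.5×0.3639×15.7×9.6² = 263.3 kN/m, acting at H/3 = 3.200 m above the base.
FS_sliding = μW / P_a = 0.41×1308.7 / 263.3 = 2.038.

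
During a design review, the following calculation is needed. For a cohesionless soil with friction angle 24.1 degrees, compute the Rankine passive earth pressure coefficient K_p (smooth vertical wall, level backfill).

K_p = (1 + sin φ)/(1 − sin φ) = tan²(45° + 24.1°/2) = 2.380.

2.38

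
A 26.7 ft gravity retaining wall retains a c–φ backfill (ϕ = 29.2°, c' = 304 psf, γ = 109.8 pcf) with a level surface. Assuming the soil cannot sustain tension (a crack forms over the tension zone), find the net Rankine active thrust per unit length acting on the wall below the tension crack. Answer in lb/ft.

5630 lb/ft

K_a = 0.3442; √K_a = 0.5867.
Tension-crack depth z_c = 2c/(γ√K_a) = 2×304/(109.8×0.5867) = 9.438 ft.
σ_a at base = K_a γ H − 2c√K_a = 0.3442×109.8×26.7 − 2×304×0.5867 = 652.4 psf.
P_a = ½ × 652.4 × (H − z_c) = 0.5×652.4×17.26 = 5631 lb/ft.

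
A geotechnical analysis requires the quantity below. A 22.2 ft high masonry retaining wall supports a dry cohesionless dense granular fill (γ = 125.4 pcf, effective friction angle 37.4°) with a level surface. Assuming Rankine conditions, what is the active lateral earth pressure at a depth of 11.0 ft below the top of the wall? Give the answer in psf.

337 psf

K_a = (1 − sin φ)/(1 + sin φ) = 0.2443.
σ_h = K_a γ z = 0.2443 × 125.4 × 11.0 = 336.9 psf.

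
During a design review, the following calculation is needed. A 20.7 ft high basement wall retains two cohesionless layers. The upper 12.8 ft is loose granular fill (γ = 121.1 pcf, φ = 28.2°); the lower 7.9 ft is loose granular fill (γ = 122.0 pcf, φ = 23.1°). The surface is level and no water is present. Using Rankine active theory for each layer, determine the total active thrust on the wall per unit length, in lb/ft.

K_a1 = tan²(45°−28.2°/2) = 0.3582; K_a2 = tan²(45°−23.1°/2) = 0.4364.
Layer 1: σ at base = K_a1 γ₁ h₁ = 555.2 psf; P₁ = ½×555.2×12.8 = 3553.
Layer 2: σ_v at top = γ₁h₁ = 1550; σ_h top = K_a2×1550 = 676.5; σ_h base = K_a2×(1550+122.0×7.9) = 1097.
P₂ = ½(676.5+1097)×7.9 = 7006. Total P_a = 3553+7006 = 10560 lb/ft.

10600 lb/ft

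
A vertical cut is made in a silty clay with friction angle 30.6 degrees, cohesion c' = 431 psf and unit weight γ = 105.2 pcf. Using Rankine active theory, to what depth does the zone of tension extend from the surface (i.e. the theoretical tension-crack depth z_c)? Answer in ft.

K_a = tan²(45° − 30.6°/2) = 0.3253; √K_a = 0.5704.
The active pressure is zero where K_a γ z = 2c√K_a, so z_c = 2c/(γ√K_a) = 2×431/(105.2×0.5704) = 14.37 ft.

14.4 ft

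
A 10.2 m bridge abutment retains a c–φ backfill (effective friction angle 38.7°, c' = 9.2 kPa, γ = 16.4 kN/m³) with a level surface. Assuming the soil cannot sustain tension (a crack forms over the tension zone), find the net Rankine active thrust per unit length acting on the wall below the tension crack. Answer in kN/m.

K_a = 0.2306; √K_a = 0.4802.
Tension-crack depth z_c = 2c/(γ√K_a) = 2×9.2/(16.4×0.4802) = 2.336 m.
σ_a at base = K_a γ H − 2c√K_a = 0.2306×16.4×10.2 − 2×9.2×0.4802 = 29.74 kPa.
P_a = ½ × 29.74 × (H − z_c) = 0.5×29.74×7.864 = 116.9 kN/m.

117 kN/m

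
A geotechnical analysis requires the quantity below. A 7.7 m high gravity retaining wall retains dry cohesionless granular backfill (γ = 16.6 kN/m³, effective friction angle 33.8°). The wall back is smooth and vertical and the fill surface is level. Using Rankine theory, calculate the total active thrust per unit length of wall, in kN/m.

K_a = tan²(45° − φ/2) = 0.2851.
P_a = ½ K_a γ H² = 0.5 × 0.2851 × 16.6 × 7.7² = 140.3 kN/m.

140 kN/m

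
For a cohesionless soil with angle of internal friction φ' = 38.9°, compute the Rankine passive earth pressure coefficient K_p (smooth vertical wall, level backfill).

K_p = (1 + sin φ)/(1 − sin φ) = tan²(45° + 38.9°/2) = 4.376.

4.38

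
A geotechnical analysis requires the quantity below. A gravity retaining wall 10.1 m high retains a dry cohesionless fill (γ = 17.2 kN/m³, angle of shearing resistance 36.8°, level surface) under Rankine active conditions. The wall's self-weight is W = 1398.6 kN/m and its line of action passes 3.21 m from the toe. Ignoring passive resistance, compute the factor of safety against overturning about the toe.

6.06

K_a = tan²(45° − 36.8°/2) = 0.2508.
P_a = ½K_aγH² = 0.5×0.2508×17.2×10.1² = 220.0 kN/m, acting at H/3 = 3.367 m above the base.
Overturning moment M_o = P_a × H/3 = 220.0 × 3.367 = 740.6.
Resisting moment M_r = W × 3.21 = 1398.6 × 3.21 = 4490.
FS_overturning = M_r/M_o = 4490/740.6 = 6.062.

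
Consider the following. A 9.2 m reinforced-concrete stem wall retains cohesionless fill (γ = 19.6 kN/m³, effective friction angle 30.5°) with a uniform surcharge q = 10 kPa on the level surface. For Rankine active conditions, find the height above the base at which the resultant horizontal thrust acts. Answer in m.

K_a = 0.3267.
Triangular part P₁ = ½K_aγH² = 271.0 at H/3 = 3.067 m; rectangular part P₂ = K_a q H = 30.05 at H/2 = 4.600 m.
ȳ = (P₁·3.067 + P₂·4.600)/(P₁+P₂) = 3.220 m.

3.22 m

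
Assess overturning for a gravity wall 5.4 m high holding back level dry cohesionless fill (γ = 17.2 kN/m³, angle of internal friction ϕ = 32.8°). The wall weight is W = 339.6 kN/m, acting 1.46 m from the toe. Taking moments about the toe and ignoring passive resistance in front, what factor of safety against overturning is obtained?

K_a = tan²(45° − 32.8°/2) = 0.2973.
P_a = ½K_aγH² = 0.5×0.2973×17.2×5.4² = 74.55 kN/m, acting at H/3 = 1.800 m above the base.
Overturning moment M_o = P_a × H/3 = 74.55 × 1.800 = 134.2.
Resisting moment M_r = W × 1.46 = 339.6 × 1.46 = 495.8.
FS_overturning = M_r/M_o = 495.8/134.2 = 3.695.

3.70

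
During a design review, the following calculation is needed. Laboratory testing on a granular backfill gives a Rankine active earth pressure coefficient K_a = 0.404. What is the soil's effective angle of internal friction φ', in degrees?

25.1°

K_a = tan²(45° − φ/2) ⇒ 45° − φ/2 = arctan(√0.404) = 32.44°.
φ = 2(45° − 32.44°) = 25.12°.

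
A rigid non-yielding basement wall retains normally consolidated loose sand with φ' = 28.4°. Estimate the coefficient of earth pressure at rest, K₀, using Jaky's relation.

0.524

K₀ = 1 − sin φ' = 1 − sin 28.4° = 0.5244.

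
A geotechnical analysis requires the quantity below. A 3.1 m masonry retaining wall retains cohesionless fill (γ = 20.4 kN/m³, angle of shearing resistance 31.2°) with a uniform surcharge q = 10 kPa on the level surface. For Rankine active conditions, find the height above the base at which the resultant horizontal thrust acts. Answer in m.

K_a = 0.3175.
Triangular part P₁ = ½K_aγH² = 31.12 at H/3 = 1.033 m; rectangular part P₂ = K_a q H = 9.842 at H/2 = 1.550 m.
ȳ = (P₁·1.033 + P₂·1.550)/(P₁+P₂) = 1.157 m.

1.16 m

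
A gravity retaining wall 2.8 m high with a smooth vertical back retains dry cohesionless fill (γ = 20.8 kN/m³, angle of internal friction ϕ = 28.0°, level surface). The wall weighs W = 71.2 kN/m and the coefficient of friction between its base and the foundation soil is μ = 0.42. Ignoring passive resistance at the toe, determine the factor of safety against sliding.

K_a = tan²(45° − 28.0°/2) = 0.3610.
P_a = ½K_aγH² = 0.5×0.3610×20.8×2.8² = 29.44 kN/m, acting at H/3 = 0.9333 m above the base.
FS_sliding = μW / P_a = 0.42×71.2 / 29.44 = 1.016.

1.02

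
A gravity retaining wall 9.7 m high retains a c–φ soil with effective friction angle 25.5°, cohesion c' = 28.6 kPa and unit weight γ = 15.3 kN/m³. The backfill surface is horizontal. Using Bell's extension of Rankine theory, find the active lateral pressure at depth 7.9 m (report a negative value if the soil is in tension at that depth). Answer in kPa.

K_a = (1 − sin φ)/(1 + sin φ) = 0.3981.
σ_a = K_a γ z − 2c√K_a = 0.3981×15.3×7.9 − 2×28.6×0.6310 = 12.03 kPa.

12.0 kPa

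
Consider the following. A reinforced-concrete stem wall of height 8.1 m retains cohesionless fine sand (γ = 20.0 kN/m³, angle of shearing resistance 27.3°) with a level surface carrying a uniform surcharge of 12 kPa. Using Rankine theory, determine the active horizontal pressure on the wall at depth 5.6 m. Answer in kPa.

K_a = (1 − sin φ)/(1 + sin φ) = 0.3711.
σ_v = γz + q = 20.0 × 5.6 + 12 = 124.0 kPa.
σ_h = K_a σ_v = 0.3711 × 124.0 = 46.02 kPa.

46.0 kPa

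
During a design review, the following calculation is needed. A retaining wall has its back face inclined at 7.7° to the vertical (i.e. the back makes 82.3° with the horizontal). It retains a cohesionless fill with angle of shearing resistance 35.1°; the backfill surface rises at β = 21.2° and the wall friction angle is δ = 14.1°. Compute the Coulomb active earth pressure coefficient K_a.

0.412

K_a = sin²(α+φ) / [sin²α · sin(α−δ) · (1 + √{sin(φ+δ)sin(φ−β) / (sin(α−δ)sin(α+β))})²].
With α = 82.3°, φ = 35.1°, δ = 14.1°, β = 21.2°: K_a = 0.4118.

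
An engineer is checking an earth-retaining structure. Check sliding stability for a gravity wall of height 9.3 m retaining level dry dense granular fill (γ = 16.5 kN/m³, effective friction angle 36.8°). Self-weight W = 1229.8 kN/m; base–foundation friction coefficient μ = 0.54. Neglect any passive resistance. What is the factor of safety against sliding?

K_a = tan²(45° − 36.8°/2) = 0.2508.
P_a = ½K_aγH² = 0.5×0.2508×16.5×9.3² = 178.9 kN/m, acting at H/3 = 3.100 m above the base.
FS_sliding = μW / P_a = 0.54×1229.8 / 178.9 = 3.711.

3.71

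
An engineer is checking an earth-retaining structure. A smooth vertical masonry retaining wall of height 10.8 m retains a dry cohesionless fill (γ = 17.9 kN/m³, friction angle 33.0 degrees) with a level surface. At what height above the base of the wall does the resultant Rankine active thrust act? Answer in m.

3.60 m

K_a = 0.2948.
The pressure distribution is triangular, so the resultant acts at H/3 above the base = 10.8/3 = 3.600 m.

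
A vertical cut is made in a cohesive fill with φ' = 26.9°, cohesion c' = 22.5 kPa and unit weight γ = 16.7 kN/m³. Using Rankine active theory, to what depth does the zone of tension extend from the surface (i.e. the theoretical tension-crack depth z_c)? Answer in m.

4.39 m

K_a = tan²(45° − 26.9°/2) = 0.3770; √K_a = 0.6140.
The active pressure is zero where K_a γ z = 2c√K_a, so z_c = 2c/(γ√K_a) = 2×22.5/(16.7×0.6140) = 4.389 m.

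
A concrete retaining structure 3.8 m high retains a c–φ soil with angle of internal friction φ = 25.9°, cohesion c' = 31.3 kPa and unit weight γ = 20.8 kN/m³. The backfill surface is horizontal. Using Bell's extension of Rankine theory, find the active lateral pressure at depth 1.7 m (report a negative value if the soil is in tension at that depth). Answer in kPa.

K_a = (1 − sin φ)/(1 + sin φ) = 0.3920.
σ_a = K_a γ z − 2c√K_a = 0.3920×20.8×1.7 − 2×31.3×0.6261 = -25.33 kPa.

-25.3 kPa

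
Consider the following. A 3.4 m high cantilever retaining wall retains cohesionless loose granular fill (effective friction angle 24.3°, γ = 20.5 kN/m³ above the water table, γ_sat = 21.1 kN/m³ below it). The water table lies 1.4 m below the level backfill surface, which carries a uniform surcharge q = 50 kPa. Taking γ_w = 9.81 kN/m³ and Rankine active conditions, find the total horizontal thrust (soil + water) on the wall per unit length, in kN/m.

K_a = tan²(45° − φ/2) = 0.4169.
γ' = 21.1 − 9.81 = 11.29 kN/m³. h₂ = H − d_w = 2.0 m.
σ'_h: at surface K_a·q = 20.85; at WT K_a(q+γd_w) = 32.81; at base K_a(q+γd_w+γ'h₂) = 42.23 kPa.
P₁ = ½(20.85+32.81)×1.4 = 37.56; P₂ = ½(32.81+42.23)×2.0 = 75.04; P_w = ½γ_w h₂² = 19.62.
Total = 37.56+75.04+19.62 = 132.2 kN/m.

132 kN/m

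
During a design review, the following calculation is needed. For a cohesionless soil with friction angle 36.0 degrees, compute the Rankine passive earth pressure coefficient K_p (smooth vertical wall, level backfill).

K_p = (1 + sin φ)/(1 − sin φ) = tan²(45° + 36.0°/2) = 3.852.

3.85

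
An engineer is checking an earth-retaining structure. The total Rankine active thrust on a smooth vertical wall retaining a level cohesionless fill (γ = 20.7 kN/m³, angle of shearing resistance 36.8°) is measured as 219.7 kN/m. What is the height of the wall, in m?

K_a = 0.2508. P_a = ½ K_a γ H² ⇒ H = √(2P_a/(K_a γ)).
H = √(2×219.7/(0.2508×20.7)) = 9.201 m.

9.20 m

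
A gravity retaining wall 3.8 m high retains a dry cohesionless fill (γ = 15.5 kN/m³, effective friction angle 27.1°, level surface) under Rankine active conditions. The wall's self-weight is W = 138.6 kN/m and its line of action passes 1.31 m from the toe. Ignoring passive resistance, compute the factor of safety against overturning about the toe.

3.42

K_a = tan²(45° − 27.1°/2) = 0.3741.
P_a = ½K_aγH² = 0.5×0.3741×15.5×3.8² = 41.86 kN/m, acting at H/3 = 1.267 m above the base.
Overturning moment M_o = P_a × H/3 = 41.86 × 1.267 = 53.02.
Resisting moment M_r = W × 1.31 = 138.6 × 1.31 = 181.6.
FS_overturning = M_r/M_o = 181.6/53.02 = 3.424.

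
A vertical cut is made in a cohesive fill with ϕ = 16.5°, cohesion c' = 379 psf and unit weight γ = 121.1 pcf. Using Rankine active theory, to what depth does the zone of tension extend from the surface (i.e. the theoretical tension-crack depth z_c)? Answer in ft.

8.38 ft

K_a = tan²(45° − 16.5°/2) = 0.5576; √K_a = 0.7467.
The active pressure is zero where K_a γ z = 2c√K_a, so z_c = 2c/(γ√K_a) = 2×379/(121.1×0.7467) = 8.382 ft.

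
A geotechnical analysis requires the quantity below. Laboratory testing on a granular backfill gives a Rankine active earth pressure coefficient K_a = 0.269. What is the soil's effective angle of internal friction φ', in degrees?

35.2°

K_a = tan²(45° − φ/2) ⇒ 45° − φ/2 = arctan(√0.269) = 27.41°.
φ = 2(45° − 27.41°) = 35.17°.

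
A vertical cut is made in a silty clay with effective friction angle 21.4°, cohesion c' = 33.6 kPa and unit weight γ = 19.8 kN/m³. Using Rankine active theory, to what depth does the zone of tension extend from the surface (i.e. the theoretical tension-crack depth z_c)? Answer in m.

K_a = tan²(45° − 21.4°/2) = 0.4653; √K_a = 0.6822.
The active pressure is zero where K_a γ z = 2c√K_a, so z_c = 2c/(γ√K_a) = 2×33.6/(19.8×0.6822) = 4.975 m.

4.98 m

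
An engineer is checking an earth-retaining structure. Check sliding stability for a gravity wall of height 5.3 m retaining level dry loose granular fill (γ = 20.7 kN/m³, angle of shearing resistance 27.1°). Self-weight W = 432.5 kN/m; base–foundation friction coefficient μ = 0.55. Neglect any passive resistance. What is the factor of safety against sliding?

2.19

K_a = tan²(45° − 27.1°/2) = 0.3741.
P_a = ½K_aγH² = 0.5×0.3741×20.7×5.3² = 108.7 kN/m, acting at H/3 = 1.767 m above the base.
FS_sliding = μW / P_a = 0.55×432.5 / 108.7 = 2.187.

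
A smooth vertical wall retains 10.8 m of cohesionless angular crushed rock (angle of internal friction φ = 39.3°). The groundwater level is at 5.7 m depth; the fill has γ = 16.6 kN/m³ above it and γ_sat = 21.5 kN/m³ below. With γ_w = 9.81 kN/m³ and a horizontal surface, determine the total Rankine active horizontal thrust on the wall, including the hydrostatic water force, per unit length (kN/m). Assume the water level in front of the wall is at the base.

K_a = tan²(45° − φ/2) = 0.2245.
γ' = 21.5 − 9.81 = 11.69 kN/m³. Depth below WT = 5.1 m.
σ'_h at WT = K_a γ d_w = 21.24 kPa; at base = 21.24 + K_a γ' × 5.1 = 34.62 kPa.
P₁ (0–5.7 m) = ½×21.24×5.7 = 60.53. P₂ (5.7–10.8 m) = ½(21.24+34.62)×5.1 = 142.4.
P_w = ½ γ_w h₂² = 0.5×9.81×5.1² = 127.6. Total = 60.53+142.4+127.6 = 330.5 kN/m.

331 kN/m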